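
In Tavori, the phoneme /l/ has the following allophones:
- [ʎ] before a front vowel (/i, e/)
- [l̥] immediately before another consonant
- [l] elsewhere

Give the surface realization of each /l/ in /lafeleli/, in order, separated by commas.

Occurrence 1 (position 1): no conditioning environment matches → elsewhere allophone [l].
Occurrence 2 (position 5): before a front vowel (/i, e/) → [ʎ].
Occurrence 3 (position 7): before a front vowel (/i, e/) → [ʎ].

[l], [ʎ], [ʎ]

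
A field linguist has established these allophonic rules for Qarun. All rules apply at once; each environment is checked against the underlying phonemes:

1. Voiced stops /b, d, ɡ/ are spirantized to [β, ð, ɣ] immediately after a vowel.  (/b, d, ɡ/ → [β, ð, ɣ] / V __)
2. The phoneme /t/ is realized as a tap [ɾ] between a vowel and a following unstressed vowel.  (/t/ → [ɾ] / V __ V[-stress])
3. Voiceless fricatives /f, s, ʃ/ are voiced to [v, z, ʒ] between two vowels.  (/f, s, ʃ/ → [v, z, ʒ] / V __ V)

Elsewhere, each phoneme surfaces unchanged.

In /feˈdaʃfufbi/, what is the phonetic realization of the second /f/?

[f]

/f/ — between /ʃ/ and /u/; rule 3 does not apply here → [f].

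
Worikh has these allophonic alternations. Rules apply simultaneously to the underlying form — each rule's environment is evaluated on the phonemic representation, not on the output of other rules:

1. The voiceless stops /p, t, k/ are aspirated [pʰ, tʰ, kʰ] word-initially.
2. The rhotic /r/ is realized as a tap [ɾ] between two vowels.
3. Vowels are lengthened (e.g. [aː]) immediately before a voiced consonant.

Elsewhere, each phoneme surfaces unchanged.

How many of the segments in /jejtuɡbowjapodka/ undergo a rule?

Segments that undergo a rule: /e/ → [eː] (rule 3); /u/ → [uː] (rule 3); /o/ → [oː] (rule 3); /o/ → [oː] (rule 3).
All other segments surface unchanged.

4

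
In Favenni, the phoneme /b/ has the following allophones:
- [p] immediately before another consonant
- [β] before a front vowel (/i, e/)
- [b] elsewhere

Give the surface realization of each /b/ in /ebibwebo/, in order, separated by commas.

Occurrence 1 (position 2): before a front vowel (/i, e/) → [β].
Occurrence 2 (position 4): immediately before another consonant → [p].
Occurrence 3 (position 7): no conditioning environment matches → elsewhere allophone [b].

[β], [p], [b]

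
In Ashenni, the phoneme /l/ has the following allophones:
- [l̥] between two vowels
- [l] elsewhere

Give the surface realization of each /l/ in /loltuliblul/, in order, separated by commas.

[l], [l], [l̥], [l], [l]

Occurrence 1 (position 1): no conditioning environment matches → elsewhere allophone [l].
Occurrence 2 (position 3): no conditioning environment matches → elsewhere allophone [l].
Occurrence 3 (position 6): between two vowels → [l̥].
Occurrence 4 (position 9): no conditioning environment matches → elsewhere allophone [l].
Occurrence 5 (position 11): no conditioning environment matches → elsewhere allophone [l].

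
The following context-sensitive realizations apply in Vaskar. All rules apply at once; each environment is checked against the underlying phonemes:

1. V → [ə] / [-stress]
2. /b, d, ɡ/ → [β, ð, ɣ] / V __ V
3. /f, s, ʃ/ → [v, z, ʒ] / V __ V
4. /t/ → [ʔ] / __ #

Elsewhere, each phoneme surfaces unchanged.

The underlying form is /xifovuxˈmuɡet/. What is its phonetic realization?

/x/ — not in any rule's target class → [x].
/i/ (between /x/ and /f/) occurs in an unstressed syllable → [ə] by rule 1.
/f/ (between /i/ and /o/) occurs between two vowels → [v] by rule 3.
/o/ meets the environment for rule 1 (in an unstressed syllable) → [ə].
/v/ — not in any rule's target class → [v].
/u/ (between /v/ and /x/): in an unstressed syllable, so rule 1 applies → [ə].
/x/ — not in any rule's target class → [x].
/m/ (between /x/ and /u/): no rule targets it → [m].
/u/ (between /m/ and /ɡ/) is in the target of rule 1 but the environment (in an unstressed syllable) is not met → [u].
/ɡ/ meets the environment for rule 2 (between two vowels) → [ɣ].
Rule 1 applies to /e/ (between /ɡ/ and /t/: in an unstressed syllable) → [ə].
/t/ (word-final): word-finally, so rule 4 applies → [ʔ].

[xəvəvəxˈmuɣəʔ]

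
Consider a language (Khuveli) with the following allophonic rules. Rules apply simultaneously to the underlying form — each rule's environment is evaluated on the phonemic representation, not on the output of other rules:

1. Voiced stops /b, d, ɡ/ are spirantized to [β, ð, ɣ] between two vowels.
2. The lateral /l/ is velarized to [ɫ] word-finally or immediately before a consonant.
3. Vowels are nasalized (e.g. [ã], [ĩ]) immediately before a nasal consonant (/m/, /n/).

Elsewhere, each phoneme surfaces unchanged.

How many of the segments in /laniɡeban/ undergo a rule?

Segments that undergo a rule: /a/ → [ã] (rule 3); /ɡ/ → [ɣ] (rule 1); /b/ → [β] (rule 1); /a/ → [ã] (rule 3).
All other segments surface unchanged.

4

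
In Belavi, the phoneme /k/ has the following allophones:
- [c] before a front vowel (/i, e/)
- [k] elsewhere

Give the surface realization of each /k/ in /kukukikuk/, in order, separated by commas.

Occurrence 1 (position 1): no conditioning environment matches → elsewhere allophone [k].
Occurrence 2 (position 3): no conditioning environment matches → elsewhere allophone [k].
Occurrence 3 (position 5): before a front vowel → [c].
Occurrence 4 (position 7): no conditioning environment matches → elsewhere allophone [k].
Occurrence 5 (position 9): no conditioning environment matches → elsewhere allophone [k].

[k], [k], [c], [k], [k]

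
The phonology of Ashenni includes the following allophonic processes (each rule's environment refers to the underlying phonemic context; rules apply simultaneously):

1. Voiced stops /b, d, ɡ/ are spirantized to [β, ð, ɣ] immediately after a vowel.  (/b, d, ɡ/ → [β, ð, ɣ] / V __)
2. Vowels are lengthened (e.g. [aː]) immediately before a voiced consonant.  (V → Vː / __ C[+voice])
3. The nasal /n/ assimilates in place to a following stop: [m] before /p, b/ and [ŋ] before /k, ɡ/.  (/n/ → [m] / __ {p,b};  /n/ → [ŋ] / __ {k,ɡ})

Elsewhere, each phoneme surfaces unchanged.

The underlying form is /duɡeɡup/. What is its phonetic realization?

/d/ — word-initial; rule 1 does not apply here → [d].
/u/ meets the environment for rule 2 (before a voiced consonant) → [uː].
Rule 1 applies to /ɡ/ (between /u/ and /e/: immediately after a vowel) → [ɣ].
/e/ (between /ɡ/ and /ɡ/): before a voiced consonant, so rule 2 applies → [eː].
/ɡ/ meets the environment for rule 1 (immediately after a vowel) → [ɣ].
/u/ (between /ɡ/ and /p/) is in the target of rule 2 but the environment (before a voiced consonant) is not met → [u].
/p/ — not in any rule's target class → [p].

[duːɣeːɣup]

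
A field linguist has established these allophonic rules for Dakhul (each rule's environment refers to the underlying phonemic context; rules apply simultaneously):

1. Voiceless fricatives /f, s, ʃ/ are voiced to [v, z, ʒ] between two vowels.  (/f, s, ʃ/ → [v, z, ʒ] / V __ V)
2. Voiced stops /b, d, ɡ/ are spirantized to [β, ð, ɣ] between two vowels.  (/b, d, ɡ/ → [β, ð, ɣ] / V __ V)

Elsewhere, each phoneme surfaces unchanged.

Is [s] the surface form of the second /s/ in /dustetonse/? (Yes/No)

/s/ (between /n/ and /e/): rule 1 targets it, but not between two vowels → unchanged [s].
The actual realization is [s], which matches [s].

Yes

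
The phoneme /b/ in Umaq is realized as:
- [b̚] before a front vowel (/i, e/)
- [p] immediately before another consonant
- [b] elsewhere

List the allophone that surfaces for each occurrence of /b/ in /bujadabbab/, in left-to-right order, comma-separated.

[b], [p], [b], [b]

Occurrence 1 (position 1): no conditioning environment matches → elsewhere allophone [b].
Occurrence 2 (position 7): immediately before another consonant → [p].
Occurrence 3 (position 8): no conditioning environment matches → elsewhere allophone [b].
Occurrence 4 (position 10): no conditioning environment matches → elsewhere allophone [b].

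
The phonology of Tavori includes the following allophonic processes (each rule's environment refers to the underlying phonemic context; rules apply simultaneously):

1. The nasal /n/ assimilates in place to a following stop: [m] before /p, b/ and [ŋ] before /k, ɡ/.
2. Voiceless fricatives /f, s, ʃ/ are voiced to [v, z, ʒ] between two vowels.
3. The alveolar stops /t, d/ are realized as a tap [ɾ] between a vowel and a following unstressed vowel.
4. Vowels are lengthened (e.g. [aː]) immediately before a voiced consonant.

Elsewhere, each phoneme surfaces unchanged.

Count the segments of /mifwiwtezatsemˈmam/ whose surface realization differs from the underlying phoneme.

Segments that undergo a rule: /i/ → [iː] (rule 4); /e/ → [eː] (rule 4); /e/ → [eː] (rule 4); /a/ → [aː] (rule 4).
All other segments surface unchanged.

4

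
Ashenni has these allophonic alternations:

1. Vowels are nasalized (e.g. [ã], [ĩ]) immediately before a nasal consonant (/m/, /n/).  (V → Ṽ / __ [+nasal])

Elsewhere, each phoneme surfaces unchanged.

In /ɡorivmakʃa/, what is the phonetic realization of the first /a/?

/a/ — between /m/ and /k/; rule 1 does not apply here → [a].

[a]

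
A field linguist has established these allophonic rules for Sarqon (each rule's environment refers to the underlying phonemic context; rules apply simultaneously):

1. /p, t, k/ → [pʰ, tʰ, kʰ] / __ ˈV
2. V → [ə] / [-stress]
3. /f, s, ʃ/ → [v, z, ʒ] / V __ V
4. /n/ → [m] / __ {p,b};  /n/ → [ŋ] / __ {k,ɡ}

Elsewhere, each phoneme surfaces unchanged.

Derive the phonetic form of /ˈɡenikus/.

[ˈɡenəkəs]

/ɡ/ — not in any rule's target class → [ɡ].
/e/ (between /ɡ/ and /n/): rule 2 targets it, but not in an unstressed syllable → unchanged [e].
/n/ (between /e/ and /i/) is in the target of rule 4 but the environment (before a labial or velar stop) is not met → [n].
/i/ meets the environment for rule 2 (in an unstressed syllable) → [ə].
/k/ (between /i/ and /u/) is in the target of rule 1 but the environment (immediately before a stressed vowel) is not met → [k].
/u/ (between /k/ and /s/): in an unstressed syllable, so rule 2 applies → [ə].
/s/ — word-final; rule 3 does not apply here → [s].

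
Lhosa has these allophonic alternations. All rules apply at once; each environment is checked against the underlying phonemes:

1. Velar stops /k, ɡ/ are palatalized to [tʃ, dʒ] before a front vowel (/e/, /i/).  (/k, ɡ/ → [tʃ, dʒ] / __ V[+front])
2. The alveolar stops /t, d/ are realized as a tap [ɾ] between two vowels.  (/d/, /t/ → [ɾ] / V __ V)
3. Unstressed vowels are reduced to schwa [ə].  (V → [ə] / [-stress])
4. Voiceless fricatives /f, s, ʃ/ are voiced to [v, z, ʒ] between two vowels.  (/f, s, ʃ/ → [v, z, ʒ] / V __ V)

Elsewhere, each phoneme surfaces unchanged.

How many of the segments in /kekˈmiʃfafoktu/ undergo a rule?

6

Segments that undergo a rule: /k/ → [tʃ] (rule 1); /e/ → [ə] (rule 3); /a/ → [ə] (rule 3); /f/ → [v] (rule 4); /o/ → [ə] (rule 3); /u/ → [ə] (rule 3).
All other segments surface unchanged.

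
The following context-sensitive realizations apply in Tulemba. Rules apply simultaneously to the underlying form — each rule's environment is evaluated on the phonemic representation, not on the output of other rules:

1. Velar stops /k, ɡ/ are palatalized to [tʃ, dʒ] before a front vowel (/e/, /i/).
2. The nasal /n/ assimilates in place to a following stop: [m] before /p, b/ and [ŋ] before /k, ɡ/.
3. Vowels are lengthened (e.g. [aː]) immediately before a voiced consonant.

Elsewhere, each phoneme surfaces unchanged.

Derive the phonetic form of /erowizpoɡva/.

[eːroːwiːzpoːɡva]

/e/ (word-initial) occurs before a voiced consonant → [eː] by rule 3.
/o/ (between /r/ and /w/) occurs before a voiced consonant → [oː] by rule 3.
/i/ (between /w/ and /z/): before a voiced consonant, so rule 3 applies → [iː].
Rule 3 applies to /o/ (between /p/ and /ɡ/: before a voiced consonant) → [oː].
/ɡ/ (between /o/ and /v/): rule 1 targets it, but not before a front vowel → unchanged [ɡ].
/a/ (word-final): rule 3 targets it, but not before a voiced consonant → unchanged [a].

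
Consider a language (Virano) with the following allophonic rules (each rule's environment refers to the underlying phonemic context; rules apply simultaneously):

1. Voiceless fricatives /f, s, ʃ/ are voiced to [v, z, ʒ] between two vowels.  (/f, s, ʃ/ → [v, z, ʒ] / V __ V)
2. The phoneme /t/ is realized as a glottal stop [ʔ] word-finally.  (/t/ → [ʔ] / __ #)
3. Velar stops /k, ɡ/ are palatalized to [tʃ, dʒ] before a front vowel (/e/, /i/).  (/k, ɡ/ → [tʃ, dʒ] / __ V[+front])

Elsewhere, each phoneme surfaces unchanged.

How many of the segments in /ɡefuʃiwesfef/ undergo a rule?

3

Segments that undergo a rule: /ɡ/ → [dʒ] (rule 3); /f/ → [v] (rule 1); /ʃ/ → [ʒ] (rule 1).
All other segments surface unchanged.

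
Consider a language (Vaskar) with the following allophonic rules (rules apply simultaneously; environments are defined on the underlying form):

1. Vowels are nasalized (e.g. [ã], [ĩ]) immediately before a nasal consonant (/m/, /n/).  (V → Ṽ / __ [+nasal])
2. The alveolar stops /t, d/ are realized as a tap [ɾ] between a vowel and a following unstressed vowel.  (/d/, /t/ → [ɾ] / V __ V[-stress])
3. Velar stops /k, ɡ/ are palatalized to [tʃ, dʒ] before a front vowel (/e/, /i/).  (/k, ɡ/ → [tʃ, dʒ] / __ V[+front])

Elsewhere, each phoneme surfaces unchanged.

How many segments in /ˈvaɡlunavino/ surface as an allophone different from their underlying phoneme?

Segments that undergo a rule: /u/ → [ũ] (rule 1); /i/ → [ĩ] (rule 1).
All other segments surface unchanged.

2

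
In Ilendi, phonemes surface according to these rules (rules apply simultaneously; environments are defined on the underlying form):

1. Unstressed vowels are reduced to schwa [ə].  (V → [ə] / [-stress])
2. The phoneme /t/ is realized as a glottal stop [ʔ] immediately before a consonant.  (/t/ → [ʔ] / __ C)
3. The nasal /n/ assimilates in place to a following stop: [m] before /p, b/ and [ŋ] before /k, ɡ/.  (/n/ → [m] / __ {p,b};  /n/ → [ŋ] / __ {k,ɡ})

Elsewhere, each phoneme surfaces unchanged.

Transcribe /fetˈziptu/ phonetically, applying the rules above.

Rule 1 applies to /e/ (between /f/ and /t/: in an unstressed syllable) → [ə].
/t/ meets the environment for rule 2 (immediately before a consonant) → [ʔ].
/i/ (between /z/ and /p/) fails the environment for rule 1, so it stays [i].
/t/ (between /p/ and /u/) is in the target of rule 2 but the environment (immediately before a consonant) is not met → [t].
/u/ (word-final): in an unstressed syllable, so rule 1 applies → [ə].

[fəʔˈziptə]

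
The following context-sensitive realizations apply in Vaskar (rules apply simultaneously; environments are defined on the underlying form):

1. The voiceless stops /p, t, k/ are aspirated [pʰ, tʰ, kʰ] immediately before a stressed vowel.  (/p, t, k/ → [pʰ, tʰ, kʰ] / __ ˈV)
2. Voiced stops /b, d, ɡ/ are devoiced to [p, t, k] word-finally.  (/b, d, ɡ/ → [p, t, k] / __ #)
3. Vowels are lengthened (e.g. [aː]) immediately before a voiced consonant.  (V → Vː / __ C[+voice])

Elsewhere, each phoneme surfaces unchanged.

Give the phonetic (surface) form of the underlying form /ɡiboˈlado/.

[ɡiːboːˈlaːdo]

/ɡ/ (word-initial): rule 2 targets it, but not word-finally → unchanged [ɡ].
Rule 3 applies to /i/ (between /ɡ/ and /b/: before a voiced consonant) → [iː].
/b/ (between /i/ and /o/): rule 2 targets it, but not word-finally → unchanged [b].
/o/ — between /b/ and /l/, before a voiced consonant — surfaces as [oː] (rule 3).
/a/ — between /l/ and /d/, before a voiced consonant — surfaces as [aː] (rule 3).
/d/ (between /a/ and /o/) fails the environment for rule 2, so it stays [d].
/o/ (word-final): rule 3 targets it, but not before a voiced consonant → unchanged [o].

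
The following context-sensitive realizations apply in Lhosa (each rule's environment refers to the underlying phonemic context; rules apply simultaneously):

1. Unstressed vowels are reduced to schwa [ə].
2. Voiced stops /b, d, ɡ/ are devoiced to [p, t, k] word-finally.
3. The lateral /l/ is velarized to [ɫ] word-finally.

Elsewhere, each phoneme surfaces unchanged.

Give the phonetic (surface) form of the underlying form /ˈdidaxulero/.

/d/ — word-initial; rule 2 does not apply here → [d].
/i/ (between /d/ and /d/): rule 1 targets it, but not in an unstressed syllable → unchanged [i].
/d/ — between /i/ and /a/; rule 2 does not apply here → [d].
/a/ meets the environment for rule 1 (in an unstressed syllable) → [ə].
/x/ stays [x].
/u/ — between /x/ and /l/, in an unstressed syllable — surfaces as [ə] (rule 1).
/l/ — between /u/ and /e/; rule 3 does not apply here → [l].
/e/ meets the environment for rule 1 (in an unstressed syllable) → [ə].
/r/ (between /e/ and /o/): no rule targets it → [r].
/o/ meets the environment for rule 1 (in an unstressed syllable) → [ə].

[ˈdidəxələrə]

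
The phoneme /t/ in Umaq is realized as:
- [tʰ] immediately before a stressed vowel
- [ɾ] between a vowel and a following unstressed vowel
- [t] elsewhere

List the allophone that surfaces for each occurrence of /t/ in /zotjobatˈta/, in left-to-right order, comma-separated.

[t], [t], [tʰ]

Occurrence 1 (position 3): no conditioning environment matches → elsewhere allophone [t].
Occurrence 2 (position 8): no conditioning environment matches → elsewhere allophone [t].
Occurrence 3 (position 9): immediately before a stressed vowel → [tʰ].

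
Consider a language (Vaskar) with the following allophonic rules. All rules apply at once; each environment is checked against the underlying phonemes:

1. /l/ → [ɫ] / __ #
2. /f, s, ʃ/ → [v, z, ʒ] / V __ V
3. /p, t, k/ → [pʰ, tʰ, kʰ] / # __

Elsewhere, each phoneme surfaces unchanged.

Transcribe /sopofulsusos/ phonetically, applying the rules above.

/s/ — word-initial; rule 2 does not apply here → [s].
/o/ (between /s/ and /p/): no rule targets it → [o].
/p/ (between /o/ and /o/): rule 3 targets it, but not word-initially → unchanged [p].
/o/ stays [o].
/f/ (between /o/ and /u/) occurs between two vowels → [v] by rule 2.
/u/ (between /f/ and /l/): no rule targets it → [u].
/l/ — between /u/ and /s/; rule 1 does not apply here → [l].
/s/ (between /l/ and /u/): rule 2 targets it, but not between two vowels → unchanged [s].
/u/ (between /s/ and /s/) is unaffected → [u].
/s/ meets the environment for rule 2 (between two vowels) → [z].
/o/ (between /s/ and /s/): no rule targets it → [o].
/s/ — word-final; rule 2 does not apply here → [s].

[sopovulsuzos]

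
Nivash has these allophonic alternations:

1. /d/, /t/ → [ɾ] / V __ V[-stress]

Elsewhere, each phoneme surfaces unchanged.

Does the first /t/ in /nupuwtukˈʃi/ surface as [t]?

/t/ — between /w/ and /u/; rule 1 does not apply here → [t].
The actual realization is [t], which matches [t].

Yes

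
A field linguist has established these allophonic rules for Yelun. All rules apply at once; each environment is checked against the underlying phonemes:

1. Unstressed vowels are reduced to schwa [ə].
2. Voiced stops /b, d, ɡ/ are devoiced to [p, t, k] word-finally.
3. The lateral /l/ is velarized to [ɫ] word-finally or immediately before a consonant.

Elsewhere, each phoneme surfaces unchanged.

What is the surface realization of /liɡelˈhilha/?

[ləɡəɫˈhiɫhə]

/l/ (word-initial) fails the environment for rule 3, so it stays [l].
/i/ meets the environment for rule 1 (in an unstressed syllable) → [ə].
/ɡ/ (between /i/ and /e/) fails the environment for rule 2, so it stays [ɡ].
/e/ — between /ɡ/ and /l/, in an unstressed syllable — surfaces as [ə] (rule 1).
/l/ — between /e/ and /h/, word-finally or immediately before a consonant — surfaces as [ɫ] (rule 3).
/h/ stays [h].
/i/ (between /h/ and /l/) fails the environment for rule 1, so it stays [i].
/l/ (between /i/ and /h/): word-finally or immediately before a consonant, so rule 3 applies → [ɫ].
/h/ (between /l/ and /a/): no rule targets it → [h].
/a/ — word-final, in an unstressed syllable — surfaces as [ə] (rule 1).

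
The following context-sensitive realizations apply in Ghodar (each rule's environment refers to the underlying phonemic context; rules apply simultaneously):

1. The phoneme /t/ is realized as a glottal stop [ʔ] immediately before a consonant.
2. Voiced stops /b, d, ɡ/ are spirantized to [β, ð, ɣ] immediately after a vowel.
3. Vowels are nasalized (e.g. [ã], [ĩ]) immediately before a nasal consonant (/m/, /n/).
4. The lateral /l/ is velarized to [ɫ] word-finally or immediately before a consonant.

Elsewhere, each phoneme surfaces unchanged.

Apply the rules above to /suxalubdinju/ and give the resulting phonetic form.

/u/ (between /s/ and /x/) fails the environment for rule 3, so it stays [u].
/a/ (between /x/ and /l/) is in the target of rule 3 but the environment (before a nasal consonant) is not met → [a].
/l/ (between /a/ and /u/) fails the environment for rule 4, so it stays [l].
/u/ (between /l/ and /b/) fails the environment for rule 3, so it stays [u].
/b/ — between /u/ and /d/, immediately after a vowel — surfaces as [β] (rule 2).
/d/ (between /b/ and /i/) is in the target of rule 2 but the environment (immediately after a vowel) is not met → [d].
Rule 3 applies to /i/ (between /d/ and /n/: before a nasal consonant) → [ĩ].
/u/ (word-final): rule 3 targets it, but not before a nasal consonant → unchanged [u].

[suxaluβdĩnju]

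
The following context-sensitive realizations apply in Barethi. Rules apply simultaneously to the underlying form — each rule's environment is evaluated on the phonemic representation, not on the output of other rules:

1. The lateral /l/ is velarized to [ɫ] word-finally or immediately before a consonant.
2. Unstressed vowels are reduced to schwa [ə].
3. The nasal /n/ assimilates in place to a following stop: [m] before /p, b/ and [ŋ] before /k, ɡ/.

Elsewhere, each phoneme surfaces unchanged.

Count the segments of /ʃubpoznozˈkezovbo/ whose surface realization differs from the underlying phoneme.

Segments that undergo a rule: /u/ → [ə] (rule 2); /o/ → [ə] (rule 2); /o/ → [ə] (rule 2); /o/ → [ə] (rule 2); /o/ → [ə] (rule 2).
All other segments surface unchanged.

5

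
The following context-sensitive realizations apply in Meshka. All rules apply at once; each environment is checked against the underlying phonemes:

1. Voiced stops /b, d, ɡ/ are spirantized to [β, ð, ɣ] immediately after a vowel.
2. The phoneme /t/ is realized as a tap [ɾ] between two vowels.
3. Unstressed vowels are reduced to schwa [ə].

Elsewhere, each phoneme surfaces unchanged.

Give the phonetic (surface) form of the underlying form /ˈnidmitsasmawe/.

[ˈniðmətsəsməwə]

/n/ (word-initial) is unaffected → [n].
/i/ (between /n/ and /d/): rule 3 targets it, but not in an unstressed syllable → unchanged [i].
Rule 1 applies to /d/ (between /i/ and /m/: immediately after a vowel) → [ð].
/m/ — not in any rule's target class → [m].
/i/ meets the environment for rule 3 (in an unstressed syllable) → [ə].
/t/ (between /i/ and /s/): rule 2 targets it, but not between two vowels → unchanged [t].
/s/ stays [s].
Rule 3 applies to /a/ (between /s/ and /s/: in an unstressed syllable) → [ə].
/s/ stays [s].
/m/ (between /s/ and /a/) is unaffected → [m].
/a/ (between /m/ and /w/) occurs in an unstressed syllable → [ə] by rule 3.
/w/ (between /a/ and /e/): no rule targets it → [w].
/e/ — word-final, in an unstressed syllable — surfaces as [ə] (rule 3).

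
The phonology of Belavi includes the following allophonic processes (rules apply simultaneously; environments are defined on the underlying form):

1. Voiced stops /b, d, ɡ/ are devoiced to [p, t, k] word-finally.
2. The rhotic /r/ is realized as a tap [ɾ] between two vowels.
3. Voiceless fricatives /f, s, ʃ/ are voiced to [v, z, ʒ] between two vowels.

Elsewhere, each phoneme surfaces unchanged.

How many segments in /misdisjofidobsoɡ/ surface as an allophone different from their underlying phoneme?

Segments that undergo a rule: /f/ → [v] (rule 3); /ɡ/ → [k] (rule 1).
All other segments surface unchanged.

2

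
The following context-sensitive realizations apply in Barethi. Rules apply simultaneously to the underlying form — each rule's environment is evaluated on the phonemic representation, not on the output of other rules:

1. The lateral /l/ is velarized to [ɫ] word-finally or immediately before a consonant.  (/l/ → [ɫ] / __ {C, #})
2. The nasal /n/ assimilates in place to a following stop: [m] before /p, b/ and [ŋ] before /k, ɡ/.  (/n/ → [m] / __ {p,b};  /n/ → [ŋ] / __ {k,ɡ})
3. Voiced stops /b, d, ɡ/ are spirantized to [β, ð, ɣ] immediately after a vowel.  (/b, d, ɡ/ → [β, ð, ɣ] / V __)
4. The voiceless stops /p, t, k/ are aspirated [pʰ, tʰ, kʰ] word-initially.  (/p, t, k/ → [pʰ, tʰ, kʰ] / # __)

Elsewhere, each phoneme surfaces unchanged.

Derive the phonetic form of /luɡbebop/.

[luɣbeβop]

/l/ (word-initial) is in the target of rule 1 but the environment (word-finally or immediately before a consonant) is not met → [l].
/u/ (between /l/ and /ɡ/) is unaffected → [u].
/ɡ/ meets the environment for rule 3 (immediately after a vowel) → [ɣ].
/b/ (between /ɡ/ and /e/) is in the target of rule 3 but the environment (immediately after a vowel) is not met → [b].
/e/ (between /b/ and /b/) is unaffected → [e].
/b/ (between /e/ and /o/): immediately after a vowel, so rule 3 applies → [β].
/o/ stays [o].
/p/ (word-final): rule 4 targets it, but not word-initially → unchanged [p].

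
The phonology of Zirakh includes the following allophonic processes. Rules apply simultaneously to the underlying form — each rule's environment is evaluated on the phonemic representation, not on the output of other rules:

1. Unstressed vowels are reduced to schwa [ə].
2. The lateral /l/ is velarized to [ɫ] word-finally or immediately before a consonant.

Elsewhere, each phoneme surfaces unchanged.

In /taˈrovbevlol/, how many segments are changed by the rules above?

4

Segments that undergo a rule: /a/ → [ə] (rule 1); /e/ → [ə] (rule 1); /o/ → [ə] (rule 1); /l/ → [ɫ] (rule 2).
All other segments surface unchanged.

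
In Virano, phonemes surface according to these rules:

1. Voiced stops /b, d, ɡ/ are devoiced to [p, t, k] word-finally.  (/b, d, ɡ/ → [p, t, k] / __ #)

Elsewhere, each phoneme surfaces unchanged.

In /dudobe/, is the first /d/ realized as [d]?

Yes

/d/ (word-initial) is in the target of rule 1 but the environment (word-finally) is not met → [d].
The actual realization is [d], which matches [d].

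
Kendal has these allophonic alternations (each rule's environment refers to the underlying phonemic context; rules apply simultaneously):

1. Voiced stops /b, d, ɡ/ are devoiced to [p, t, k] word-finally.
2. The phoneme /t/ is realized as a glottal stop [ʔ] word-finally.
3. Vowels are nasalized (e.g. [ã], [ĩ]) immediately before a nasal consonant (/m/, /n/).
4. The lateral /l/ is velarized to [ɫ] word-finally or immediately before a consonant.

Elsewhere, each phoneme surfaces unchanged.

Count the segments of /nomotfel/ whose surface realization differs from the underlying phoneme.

Segments that undergo a rule: /o/ → [õ] (rule 3); /l/ → [ɫ] (rule 4).
All other segments surface unchanged.

2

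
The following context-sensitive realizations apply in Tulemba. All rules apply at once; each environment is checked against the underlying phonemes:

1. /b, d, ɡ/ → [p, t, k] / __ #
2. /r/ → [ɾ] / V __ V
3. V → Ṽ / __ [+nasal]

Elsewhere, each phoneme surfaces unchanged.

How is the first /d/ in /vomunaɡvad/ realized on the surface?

/d/ — word-final, word-finally — surfaces as [t] (rule 1).

[t]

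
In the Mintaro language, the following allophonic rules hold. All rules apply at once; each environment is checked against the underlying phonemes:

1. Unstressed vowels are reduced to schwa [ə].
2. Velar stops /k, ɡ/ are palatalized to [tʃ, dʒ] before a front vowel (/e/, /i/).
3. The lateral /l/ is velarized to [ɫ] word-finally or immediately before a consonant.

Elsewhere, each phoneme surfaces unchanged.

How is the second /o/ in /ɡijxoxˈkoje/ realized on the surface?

[o]

/o/ — between /k/ and /j/; rule 1 does not apply here → [o].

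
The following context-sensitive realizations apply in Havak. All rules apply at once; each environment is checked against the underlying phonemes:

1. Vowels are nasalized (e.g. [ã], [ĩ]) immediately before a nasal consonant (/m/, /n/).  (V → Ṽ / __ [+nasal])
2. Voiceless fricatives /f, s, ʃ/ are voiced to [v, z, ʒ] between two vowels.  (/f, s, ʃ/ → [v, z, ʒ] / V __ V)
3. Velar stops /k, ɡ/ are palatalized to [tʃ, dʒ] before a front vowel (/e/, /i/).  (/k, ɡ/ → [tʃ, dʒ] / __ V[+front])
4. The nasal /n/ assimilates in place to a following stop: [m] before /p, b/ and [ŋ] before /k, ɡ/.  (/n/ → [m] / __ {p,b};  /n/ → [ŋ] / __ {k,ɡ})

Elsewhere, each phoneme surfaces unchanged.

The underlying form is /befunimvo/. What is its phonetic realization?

[bevũnĩmvo]

/b/ stays [b].
/e/ (between /b/ and /f/): rule 1 targets it, but not before a nasal consonant → unchanged [e].
Rule 2 applies to /f/ (between /e/ and /u/: between two vowels) → [v].
/u/ (between /f/ and /n/) occurs before a nasal consonant → [ũ] by rule 1.
/n/ (between /u/ and /i/): rule 4 targets it, but not before a labial or velar stop → unchanged [n].
Rule 1 applies to /i/ (between /n/ and /m/: before a nasal consonant) → [ĩ].
/m/ — not in any rule's target class → [m].
/v/ stays [v].
/o/ — word-final; rule 1 does not apply here → [o].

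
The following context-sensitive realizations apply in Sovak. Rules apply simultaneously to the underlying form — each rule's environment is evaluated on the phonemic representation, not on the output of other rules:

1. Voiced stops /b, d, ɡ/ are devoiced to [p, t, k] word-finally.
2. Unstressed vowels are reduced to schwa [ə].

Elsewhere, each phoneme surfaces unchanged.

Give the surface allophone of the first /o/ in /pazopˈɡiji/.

/o/ meets the environment for rule 2 (in an unstressed syllable) → [ə].

[ə]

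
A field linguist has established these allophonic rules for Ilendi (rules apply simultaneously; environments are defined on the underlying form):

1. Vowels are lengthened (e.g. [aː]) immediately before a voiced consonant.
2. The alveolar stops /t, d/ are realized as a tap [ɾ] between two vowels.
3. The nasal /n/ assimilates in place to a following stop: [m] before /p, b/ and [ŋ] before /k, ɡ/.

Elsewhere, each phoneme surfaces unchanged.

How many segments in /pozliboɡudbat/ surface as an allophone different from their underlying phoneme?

Segments that undergo a rule: /o/ → [oː] (rule 1); /i/ → [iː] (rule 1); /o/ → [oː] (rule 1); /u/ → [uː] (rule 1).
All other segments surface unchanged.

4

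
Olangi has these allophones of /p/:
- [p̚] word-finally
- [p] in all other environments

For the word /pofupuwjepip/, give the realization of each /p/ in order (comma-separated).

Occurrence 1 (position 1): no conditioning environment matches → elsewhere allophone [p].
Occurrence 2 (position 5): no conditioning environment matches → elsewhere allophone [p].
Occurrence 3 (position 10): no conditioning environment matches → elsewhere allophone [p].
Occurrence 4 (position 12): word-finally → [p̚].

[p], [p], [p], [p̚]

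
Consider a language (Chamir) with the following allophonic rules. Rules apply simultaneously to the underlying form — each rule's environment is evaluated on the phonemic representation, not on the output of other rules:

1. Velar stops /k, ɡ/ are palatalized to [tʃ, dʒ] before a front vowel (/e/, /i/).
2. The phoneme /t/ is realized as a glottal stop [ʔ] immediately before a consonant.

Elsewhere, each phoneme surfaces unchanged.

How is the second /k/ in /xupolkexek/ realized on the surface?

/k/ (word-final): rule 1 targets it, but not before a front vowel → unchanged [k].

[k]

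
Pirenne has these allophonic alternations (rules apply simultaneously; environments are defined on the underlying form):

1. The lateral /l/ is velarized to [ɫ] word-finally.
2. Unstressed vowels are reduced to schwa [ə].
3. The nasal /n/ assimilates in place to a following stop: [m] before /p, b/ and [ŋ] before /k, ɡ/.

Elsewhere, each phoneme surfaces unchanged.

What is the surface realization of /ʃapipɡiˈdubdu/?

/ʃ/ stays [ʃ].
Rule 2 applies to /a/ (between /ʃ/ and /p/: in an unstressed syllable) → [ə].
/p/ stays [p].
/i/ (between /p/ and /p/) occurs in an unstressed syllable → [ə] by rule 2.
/p/ — not in any rule's target class → [p].
/ɡ/ (between /p/ and /i/): no rule targets it → [ɡ].
/i/ (between /ɡ/ and /d/) occurs in an unstressed syllable → [ə] by rule 2.
/d/ stays [d].
/u/ (between /d/ and /b/) fails the environment for rule 2, so it stays [u].
/b/ (between /u/ and /d/): no rule targets it → [b].
/d/ — not in any rule's target class → [d].
/u/ (word-final): in an unstressed syllable, so rule 2 applies → [ə].

[ʃəpəpɡəˈdubdə]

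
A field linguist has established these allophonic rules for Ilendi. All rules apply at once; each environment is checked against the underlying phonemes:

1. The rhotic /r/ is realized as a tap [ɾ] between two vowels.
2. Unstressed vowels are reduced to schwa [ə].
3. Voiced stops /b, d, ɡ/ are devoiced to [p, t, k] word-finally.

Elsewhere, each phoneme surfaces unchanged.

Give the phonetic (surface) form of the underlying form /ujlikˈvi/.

Rule 2 applies to /u/ (word-initial: in an unstressed syllable) → [ə].
/i/ (between /l/ and /k/): in an unstressed syllable, so rule 2 applies → [ə].
/i/ (word-final): rule 2 targets it, but not in an unstressed syllable → unchanged [i].

[əjləkˈvi]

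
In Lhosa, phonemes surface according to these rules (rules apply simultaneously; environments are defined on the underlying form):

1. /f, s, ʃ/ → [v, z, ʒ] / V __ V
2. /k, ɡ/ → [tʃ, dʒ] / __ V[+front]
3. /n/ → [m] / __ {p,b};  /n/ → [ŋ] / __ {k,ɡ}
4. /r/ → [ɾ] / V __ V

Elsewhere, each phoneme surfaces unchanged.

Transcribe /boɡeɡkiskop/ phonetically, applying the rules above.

/b/ — not in any rule's target class → [b].
/o/ (between /b/ and /ɡ/): no rule targets it → [o].
/ɡ/ meets the environment for rule 2 (before a front vowel) → [dʒ].
/e/ — not in any rule's target class → [e].
/ɡ/ (between /e/ and /k/) fails the environment for rule 2, so it stays [ɡ].
/k/ (between /ɡ/ and /i/) occurs before a front vowel → [tʃ] by rule 2.
/i/ — not in any rule's target class → [i].
/s/ (between /i/ and /k/) fails the environment for rule 1, so it stays [s].
/k/ (between /s/ and /o/): rule 2 targets it, but not before a front vowel → unchanged [k].
/o/ stays [o].
/p/ (word-final): no rule targets it → [p].

[bodʒeɡtʃiskop]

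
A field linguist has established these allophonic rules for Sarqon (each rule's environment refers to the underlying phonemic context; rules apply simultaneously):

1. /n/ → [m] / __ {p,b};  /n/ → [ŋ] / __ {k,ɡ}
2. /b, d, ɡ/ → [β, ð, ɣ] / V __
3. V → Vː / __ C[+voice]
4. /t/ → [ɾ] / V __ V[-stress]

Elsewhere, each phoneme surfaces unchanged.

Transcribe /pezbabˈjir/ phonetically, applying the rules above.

[peːzbaːβˈjiːr]

/p/ stays [p].
/e/ meets the environment for rule 3 (before a voiced consonant) → [eː].
/z/ (between /e/ and /b/): no rule targets it → [z].
/b/ — between /z/ and /a/; rule 2 does not apply here → [b].
/a/ meets the environment for rule 3 (before a voiced consonant) → [aː].
/b/ — between /a/ and /j/, immediately after a vowel — surfaces as [β] (rule 2).
/j/ stays [j].
/i/ (between /j/ and /r/): before a voiced consonant, so rule 3 applies → [iː].
/r/ (word-final) is unaffected → [r].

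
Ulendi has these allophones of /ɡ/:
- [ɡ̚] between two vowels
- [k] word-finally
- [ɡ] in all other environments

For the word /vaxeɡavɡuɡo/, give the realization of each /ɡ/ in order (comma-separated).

[ɡ̚], [ɡ], [ɡ̚]

Occurrence 1 (position 5): between two vowels → [ɡ̚].
Occurrence 2 (position 8): no conditioning environment matches → elsewhere allophone [ɡ].
Occurrence 3 (position 10): between two vowels → [ɡ̚].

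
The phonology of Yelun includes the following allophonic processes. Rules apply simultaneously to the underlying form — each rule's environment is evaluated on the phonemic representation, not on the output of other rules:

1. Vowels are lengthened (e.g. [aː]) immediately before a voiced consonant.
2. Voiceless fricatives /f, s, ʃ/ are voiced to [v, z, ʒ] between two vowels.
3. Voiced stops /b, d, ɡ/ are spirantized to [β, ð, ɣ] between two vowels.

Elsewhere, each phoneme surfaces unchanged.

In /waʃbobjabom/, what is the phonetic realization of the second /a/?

/a/ meets the environment for rule 1 (before a voiced consonant) → [aː].

[aː]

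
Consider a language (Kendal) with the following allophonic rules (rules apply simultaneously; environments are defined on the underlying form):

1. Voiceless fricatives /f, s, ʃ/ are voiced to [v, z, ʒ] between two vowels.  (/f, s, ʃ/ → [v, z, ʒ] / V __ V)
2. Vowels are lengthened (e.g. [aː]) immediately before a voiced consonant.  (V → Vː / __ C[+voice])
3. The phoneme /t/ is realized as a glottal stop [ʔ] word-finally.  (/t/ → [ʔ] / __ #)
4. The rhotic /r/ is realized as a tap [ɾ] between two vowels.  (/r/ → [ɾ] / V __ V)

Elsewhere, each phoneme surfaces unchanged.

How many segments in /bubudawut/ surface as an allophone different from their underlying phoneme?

Segments that undergo a rule: /u/ → [uː] (rule 2); /u/ → [uː] (rule 2); /a/ → [aː] (rule 2); /t/ → [ʔ] (rule 3).
All other segments surface unchanged.

4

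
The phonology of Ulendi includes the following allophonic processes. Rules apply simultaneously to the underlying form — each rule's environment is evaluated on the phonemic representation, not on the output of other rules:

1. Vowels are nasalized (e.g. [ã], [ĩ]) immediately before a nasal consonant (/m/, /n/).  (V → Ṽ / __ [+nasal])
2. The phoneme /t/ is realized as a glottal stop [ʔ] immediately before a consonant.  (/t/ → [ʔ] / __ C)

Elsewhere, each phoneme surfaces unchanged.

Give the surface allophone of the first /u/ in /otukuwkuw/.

/u/ (between /t/ and /k/) fails the environment for rule 1, so it stays [u].

[u]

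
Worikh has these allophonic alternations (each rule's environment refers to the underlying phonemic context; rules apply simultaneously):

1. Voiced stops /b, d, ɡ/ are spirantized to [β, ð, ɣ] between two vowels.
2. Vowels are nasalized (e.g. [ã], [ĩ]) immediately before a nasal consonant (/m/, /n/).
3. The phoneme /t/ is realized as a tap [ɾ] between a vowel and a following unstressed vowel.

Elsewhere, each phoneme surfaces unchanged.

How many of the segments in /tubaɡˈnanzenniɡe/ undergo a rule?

Segments that undergo a rule: /b/ → [β] (rule 1); /a/ → [ã] (rule 2); /e/ → [ẽ] (rule 2); /ɡ/ → [ɣ] (rule 1).
All other segments surface unchanged.

4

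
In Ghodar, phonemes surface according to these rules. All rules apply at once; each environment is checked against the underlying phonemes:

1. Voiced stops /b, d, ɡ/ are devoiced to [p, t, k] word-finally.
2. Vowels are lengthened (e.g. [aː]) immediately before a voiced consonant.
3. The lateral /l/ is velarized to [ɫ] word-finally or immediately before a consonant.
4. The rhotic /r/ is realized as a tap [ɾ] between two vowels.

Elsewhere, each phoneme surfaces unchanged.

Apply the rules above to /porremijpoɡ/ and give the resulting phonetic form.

[poːrreːmiːjpoːk]

/p/ stays [p].
/o/ — between /p/ and /r/, before a voiced consonant — surfaces as [oː] (rule 2).
/r/ — between /o/ and /r/; rule 4 does not apply here → [r].
/r/ (between /r/ and /e/) fails the environment for rule 4, so it stays [r].
/e/ — between /r/ and /m/, before a voiced consonant — surfaces as [eː] (rule 2).
/m/ stays [m].
/i/ (between /m/ and /j/): before a voiced consonant, so rule 2 applies → [iː].
/j/ (between /i/ and /p/): no rule targets it → [j].
/p/ (between /j/ and /o/): no rule targets it → [p].
Rule 2 applies to /o/ (between /p/ and /ɡ/: before a voiced consonant) → [oː].
/ɡ/ — word-final, word-finally — surfaces as [k] (rule 1).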